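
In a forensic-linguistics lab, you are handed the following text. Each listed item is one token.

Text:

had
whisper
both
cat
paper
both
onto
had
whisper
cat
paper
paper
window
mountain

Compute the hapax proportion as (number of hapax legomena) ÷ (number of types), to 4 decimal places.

Frequencies: paper:3, had:2, whisper:2, both:2, cat:2, onto:1, window:1, mountain:1
Hapax count = 3; type count = 8.
Ratio = 3 / 8 = 0.3750

0.3750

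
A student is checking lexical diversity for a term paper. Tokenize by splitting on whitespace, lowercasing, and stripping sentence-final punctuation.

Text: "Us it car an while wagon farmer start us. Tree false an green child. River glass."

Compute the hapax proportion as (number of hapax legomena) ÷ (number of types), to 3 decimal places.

0.857

Frequencies: us:2, an:2, it:1, car:1, while:1, wagon:1, farmer:1, start:1, tree:1, false:1, green:1, child:1, river:1, glass:1
Hapax count = 12; type count = 14.
Ratio = 12 / 14 = 0.857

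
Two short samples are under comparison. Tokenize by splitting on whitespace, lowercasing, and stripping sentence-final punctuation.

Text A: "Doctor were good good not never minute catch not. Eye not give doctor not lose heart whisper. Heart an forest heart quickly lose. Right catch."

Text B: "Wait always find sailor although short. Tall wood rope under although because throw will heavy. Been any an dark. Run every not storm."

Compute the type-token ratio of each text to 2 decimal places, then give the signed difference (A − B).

-0.32

TTR(A) = 16/25 = 0.64
TTR(B) = 22/23 = 0.96
Difference = 0.64 − 0.96 = -0.32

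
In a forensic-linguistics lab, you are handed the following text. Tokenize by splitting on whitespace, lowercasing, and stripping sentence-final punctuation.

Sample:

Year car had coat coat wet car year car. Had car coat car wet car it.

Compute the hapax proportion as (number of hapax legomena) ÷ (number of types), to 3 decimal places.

Frequencies: car:6, coat:3, year:2, had:2, wet:2, it:1
Hapax count = 1; type count = 6.
Ratio = 1 / 6 = 0.167

0.167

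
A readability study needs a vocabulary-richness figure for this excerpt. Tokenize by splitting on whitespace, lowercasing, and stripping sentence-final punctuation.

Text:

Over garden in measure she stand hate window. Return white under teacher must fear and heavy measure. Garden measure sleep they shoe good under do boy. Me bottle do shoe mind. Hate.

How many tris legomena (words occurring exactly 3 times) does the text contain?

1

Frequencies: measure:3, garden:2, hate:2, under:2, shoe:2, do:2, over:1, in:1, she:1, stand:1, window:1, return:1, white:1, teacher:1, must:1, fear:1, and:1, heavy:1, sleep:1, they:1, … (5 more, each freq 1)
Words with frequency 3: measure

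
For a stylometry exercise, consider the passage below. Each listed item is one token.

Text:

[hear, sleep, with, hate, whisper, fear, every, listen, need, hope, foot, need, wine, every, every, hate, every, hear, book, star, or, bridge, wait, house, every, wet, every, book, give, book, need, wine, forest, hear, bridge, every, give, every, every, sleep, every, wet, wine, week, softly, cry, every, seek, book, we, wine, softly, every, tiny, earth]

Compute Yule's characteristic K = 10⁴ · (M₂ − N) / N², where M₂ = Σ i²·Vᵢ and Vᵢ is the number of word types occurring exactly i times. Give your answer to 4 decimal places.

Frequencies: every:12, wine:4, book:4, hear:3, need:3, sleep:2, hate:2, bridge:2, wet:2, give:2, softly:2, with:1, whisper:1, fear:1, listen:1, hope:1, foot:1, star:1, or:1, wait:1, … (8 more, each freq 1)
N = 55. Frequency spectrum: V_1=17, V_2=6, V_3=2, V_4=2, V_12=1
M₂ = 1²·17 + 2²·6 + 3²·2 + 4²·2 + 12²·1 = 235
K = 10000 × (235 − 55) / 55² = 595.0413

595.0413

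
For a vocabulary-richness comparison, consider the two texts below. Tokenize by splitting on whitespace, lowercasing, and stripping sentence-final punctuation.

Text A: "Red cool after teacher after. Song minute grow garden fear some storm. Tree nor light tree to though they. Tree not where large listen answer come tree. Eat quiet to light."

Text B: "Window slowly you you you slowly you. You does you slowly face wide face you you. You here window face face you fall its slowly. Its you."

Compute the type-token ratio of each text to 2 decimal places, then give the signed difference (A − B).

0.48

TTR(A) = 25/31 = 0.81
TTR(B) = 9/27 = 0.33
Difference = 0.81 − 0.33 = 0.48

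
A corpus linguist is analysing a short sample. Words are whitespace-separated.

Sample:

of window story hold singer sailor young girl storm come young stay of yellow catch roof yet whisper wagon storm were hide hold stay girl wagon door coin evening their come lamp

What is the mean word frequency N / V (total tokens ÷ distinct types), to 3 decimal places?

N = 32 tokens, V = 24 types.
Mean frequency = N / V = 32 / 24 = 1.333

1.333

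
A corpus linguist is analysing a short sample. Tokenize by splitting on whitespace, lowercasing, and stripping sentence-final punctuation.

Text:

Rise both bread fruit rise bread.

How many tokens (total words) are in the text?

6

Tokens: rise, both, bread, fruit, rise, bread
N = 6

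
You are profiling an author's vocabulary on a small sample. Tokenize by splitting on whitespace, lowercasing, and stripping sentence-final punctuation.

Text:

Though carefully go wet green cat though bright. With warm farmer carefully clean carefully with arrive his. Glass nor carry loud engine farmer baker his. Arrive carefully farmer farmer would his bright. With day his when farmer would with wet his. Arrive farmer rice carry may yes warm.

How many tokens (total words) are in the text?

48

Tokens: though, carefully, go, wet, green, cat, though, bright, with, warm, farmer, carefully, clean, carefully, with, arrive, his, glass, nor, carry, loud, engine, farmer, baker, his, arrive, carefully, farmer, farmer, would, his, bright, with, day, his, when, farmer, would, with, wet, his, arrive, farmer, rice, carry, may, yes, warm
N = 48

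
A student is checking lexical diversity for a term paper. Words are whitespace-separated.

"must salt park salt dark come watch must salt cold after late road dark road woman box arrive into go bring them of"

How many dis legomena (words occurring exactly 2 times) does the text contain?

Frequencies: salt:3, must:2, dark:2, road:2, park:1, come:1, watch:1, cold:1, after:1, late:1, woman:1, box:1, arrive:1, into:1, go:1, bring:1, them:1, of:1
Words with frequency 2: dark, must, road

3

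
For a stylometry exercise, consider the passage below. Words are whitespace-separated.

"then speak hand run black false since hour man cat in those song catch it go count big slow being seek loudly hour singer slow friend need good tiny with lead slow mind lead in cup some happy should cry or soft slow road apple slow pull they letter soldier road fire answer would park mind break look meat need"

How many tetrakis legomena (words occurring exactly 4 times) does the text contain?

0

Frequencies: slow:5, hour:2, in:2, need:2, lead:2, mind:2, road:2, then:1, speak:1, hand:1, run:1, black:1, false:1, since:1, man:1, cat:1, those:1, song:1, catch:1, it:1, … (30 more, each freq 1)
Words with frequency 4: (none)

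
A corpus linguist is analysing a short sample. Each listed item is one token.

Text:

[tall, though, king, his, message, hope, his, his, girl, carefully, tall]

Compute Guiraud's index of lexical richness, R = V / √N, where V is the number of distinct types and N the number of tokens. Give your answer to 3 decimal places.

N = 11, V = 8.
√N = 3.316625
R = 8 / 3.316625 = 2.412

2.412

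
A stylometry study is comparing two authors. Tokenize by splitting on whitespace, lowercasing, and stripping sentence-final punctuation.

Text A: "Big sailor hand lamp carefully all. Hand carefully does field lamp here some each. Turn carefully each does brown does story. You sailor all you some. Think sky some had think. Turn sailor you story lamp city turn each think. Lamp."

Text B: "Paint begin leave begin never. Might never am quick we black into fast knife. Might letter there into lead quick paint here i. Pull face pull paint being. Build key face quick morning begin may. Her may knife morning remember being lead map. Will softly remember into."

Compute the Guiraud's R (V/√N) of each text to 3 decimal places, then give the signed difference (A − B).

A: V=19, N=41, R=2.967
B: V=29, N=47, R=4.230
Difference = 2.967 − 4.230 = -1.263

-1.263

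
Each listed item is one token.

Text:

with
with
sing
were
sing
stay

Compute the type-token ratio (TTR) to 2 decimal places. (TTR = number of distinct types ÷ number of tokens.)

0.67

N = 6 tokens, V = 4 types.
TTR = V / N = 4 / 6 = 0.67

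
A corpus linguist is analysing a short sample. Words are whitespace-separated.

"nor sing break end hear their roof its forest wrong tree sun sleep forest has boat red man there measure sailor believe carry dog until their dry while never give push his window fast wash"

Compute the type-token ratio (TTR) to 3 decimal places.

N = 35 tokens, V = 33 types.
TTR = V / N = 33 / 35 = 0.943

0.943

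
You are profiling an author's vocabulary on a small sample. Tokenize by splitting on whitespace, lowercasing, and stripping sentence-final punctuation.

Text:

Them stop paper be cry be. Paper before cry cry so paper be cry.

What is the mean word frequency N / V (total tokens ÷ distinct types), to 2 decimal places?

2.00

N = 14 tokens, V = 7 types.
Mean frequency = N / V = 14 / 7 = 2.00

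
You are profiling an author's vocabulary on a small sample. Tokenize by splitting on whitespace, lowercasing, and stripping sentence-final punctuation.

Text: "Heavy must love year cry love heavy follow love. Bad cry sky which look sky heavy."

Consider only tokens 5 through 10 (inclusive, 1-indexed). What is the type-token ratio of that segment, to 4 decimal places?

Segment tokens 5–10: cry, love, heavy, follow, love, bad
Segment N = 6, segment V = 5.
TTR = 5 / 6 = 0.8333

0.8333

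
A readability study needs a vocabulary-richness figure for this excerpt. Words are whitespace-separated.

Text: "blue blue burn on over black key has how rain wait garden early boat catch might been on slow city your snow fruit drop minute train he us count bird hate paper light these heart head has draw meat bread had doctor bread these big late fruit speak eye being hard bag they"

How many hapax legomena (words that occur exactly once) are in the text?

41

Frequencies: blue:2, on:2, has:2, fruit:2, these:2, bread:2, burn:1, over:1, black:1, key:1, how:1, rain:1, wait:1, garden:1, early:1, boat:1, catch:1, might:1, been:1, slow:1, … (27 more, each freq 1)
Hapax (freq=1): bag, been, being, big, bird, black, boat, burn, catch, city, count, doctor, draw, drop, early, eye, garden, had, hard, hate, he, head, heart, how, key, late, light, meat, might, minute, over, paper, rain, slow, snow, speak, they, train, us, wait, your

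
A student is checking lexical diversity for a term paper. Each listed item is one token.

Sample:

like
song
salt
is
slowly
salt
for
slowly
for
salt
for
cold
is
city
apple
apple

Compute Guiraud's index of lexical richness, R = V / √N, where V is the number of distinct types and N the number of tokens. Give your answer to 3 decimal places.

2.250

N = 16, V = 9.
√N = 4.000000
R = 9 / 4.000000 = 2.250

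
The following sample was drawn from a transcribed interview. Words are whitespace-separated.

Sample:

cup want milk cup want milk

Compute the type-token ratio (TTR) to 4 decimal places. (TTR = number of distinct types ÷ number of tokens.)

0.5000

N = 6 tokens, V = 3 types.
TTR = V / N = 3 / 6 = 0.5000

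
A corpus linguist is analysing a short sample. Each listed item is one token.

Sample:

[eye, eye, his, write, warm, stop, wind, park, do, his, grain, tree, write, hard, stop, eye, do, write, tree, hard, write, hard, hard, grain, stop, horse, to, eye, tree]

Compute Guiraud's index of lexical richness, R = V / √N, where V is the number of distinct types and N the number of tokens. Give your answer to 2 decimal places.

2.41

N = 29, V = 13.
√N = 5.385165
R = 13 / 5.385165 = 2.41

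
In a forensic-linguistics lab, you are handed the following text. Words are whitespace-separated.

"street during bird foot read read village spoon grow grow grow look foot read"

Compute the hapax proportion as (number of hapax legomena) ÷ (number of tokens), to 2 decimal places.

0.43

Frequencies: read:3, grow:3, foot:2, street:1, during:1, bird:1, village:1, spoon:1, look:1
Hapax count = 6; token count = 14.
Ratio = 6 / 14 = 0.43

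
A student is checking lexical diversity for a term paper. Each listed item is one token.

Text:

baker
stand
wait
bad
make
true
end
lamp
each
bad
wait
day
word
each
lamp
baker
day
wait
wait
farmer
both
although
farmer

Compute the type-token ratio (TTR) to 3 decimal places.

0.609

N = 23 tokens, V = 14 types.
TTR = V / N = 14 / 23 = 0.609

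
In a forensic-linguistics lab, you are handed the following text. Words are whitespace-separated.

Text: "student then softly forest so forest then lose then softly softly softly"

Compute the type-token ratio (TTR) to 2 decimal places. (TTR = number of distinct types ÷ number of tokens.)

N = 12 tokens, V = 6 types.
TTR = V / N = 6 / 12 = 0.50

0.50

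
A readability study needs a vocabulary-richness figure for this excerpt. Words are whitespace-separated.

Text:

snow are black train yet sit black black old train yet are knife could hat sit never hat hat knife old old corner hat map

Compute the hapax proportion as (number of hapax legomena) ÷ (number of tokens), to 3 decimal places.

Frequencies: hat:4, black:3, old:3, are:2, train:2, yet:2, sit:2, knife:2, snow:1, could:1, never:1, corner:1, map:1
Hapax count = 5; token count = 25.
Ratio = 5 / 25 = 0.200

0.200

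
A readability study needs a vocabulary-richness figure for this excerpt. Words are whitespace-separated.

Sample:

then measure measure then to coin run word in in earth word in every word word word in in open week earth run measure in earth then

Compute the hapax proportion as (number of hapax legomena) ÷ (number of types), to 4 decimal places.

0.4545

Frequencies: in:6, word:5, then:3, measure:3, earth:3, run:2, to:1, coin:1, every:1, open:1, week:1
Hapax count = 5; type count = 11.
Ratio = 5 / 11 = 0.4545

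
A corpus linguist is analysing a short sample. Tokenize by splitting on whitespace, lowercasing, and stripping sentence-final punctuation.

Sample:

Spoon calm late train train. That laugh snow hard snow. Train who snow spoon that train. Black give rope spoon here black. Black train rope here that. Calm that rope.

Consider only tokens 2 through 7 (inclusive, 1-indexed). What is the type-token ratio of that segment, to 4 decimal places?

Segment tokens 2–7: calm, late, train, train, that, laugh
Segment N = 6, segment V = 5.
TTR = 5 / 6 = 0.8333

0.8333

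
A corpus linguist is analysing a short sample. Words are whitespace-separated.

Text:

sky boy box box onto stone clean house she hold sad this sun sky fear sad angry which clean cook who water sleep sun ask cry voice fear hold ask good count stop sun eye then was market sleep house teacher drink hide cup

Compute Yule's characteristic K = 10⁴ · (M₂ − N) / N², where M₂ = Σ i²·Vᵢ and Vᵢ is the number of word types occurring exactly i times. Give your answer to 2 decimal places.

Frequencies: sun:3, sky:2, box:2, clean:2, house:2, hold:2, sad:2, fear:2, sleep:2, ask:2, boy:1, onto:1, stone:1, she:1, this:1, angry:1, which:1, cook:1, who:1, water:1, … (13 more, each freq 1)
N = 44. Frequency spectrum: V_1=23, V_2=9, V_3=1
M₂ = 1²·23 + 2²·9 + 3²·1 = 68
K = 10000 × (68 − 44) / 44² = 123.97

123.97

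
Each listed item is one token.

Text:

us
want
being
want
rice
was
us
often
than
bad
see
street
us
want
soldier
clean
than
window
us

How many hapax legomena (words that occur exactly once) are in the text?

10

Frequencies: us:4, want:3, than:2, being:1, rice:1, was:1, often:1, bad:1, see:1, street:1, soldier:1, clean:1, window:1
Hapax (freq=1): bad, being, clean, often, rice, see, soldier, street, was, window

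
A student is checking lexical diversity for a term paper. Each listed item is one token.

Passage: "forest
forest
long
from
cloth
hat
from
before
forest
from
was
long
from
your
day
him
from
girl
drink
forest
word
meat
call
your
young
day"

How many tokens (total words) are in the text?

Tokens: forest, forest, long, from, cloth, hat, from, before, forest, from, was, long, from, your, day, him, from, girl, drink, forest, word, meat, call, your, young, day
N = 26

26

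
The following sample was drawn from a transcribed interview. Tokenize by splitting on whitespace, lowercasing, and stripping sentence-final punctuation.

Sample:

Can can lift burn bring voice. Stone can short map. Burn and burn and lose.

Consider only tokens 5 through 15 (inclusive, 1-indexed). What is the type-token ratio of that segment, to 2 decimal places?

Segment tokens 5–15: bring, voice, stone, can, short, map, burn, and, burn, and, lose
Segment N = 11, segment V = 9.
TTR = 9 / 11 = 0.82

0.82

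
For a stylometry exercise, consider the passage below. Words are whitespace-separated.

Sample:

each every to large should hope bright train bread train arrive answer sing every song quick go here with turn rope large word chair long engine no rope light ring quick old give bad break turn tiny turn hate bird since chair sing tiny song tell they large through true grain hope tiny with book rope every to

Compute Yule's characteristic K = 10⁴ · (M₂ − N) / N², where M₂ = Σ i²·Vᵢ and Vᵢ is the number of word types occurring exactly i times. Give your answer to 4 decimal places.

Frequencies: every:3, large:3, turn:3, rope:3, tiny:3, to:2, hope:2, train:2, sing:2, song:2, quick:2, with:2, chair:2, each:1, should:1, bright:1, bread:1, arrive:1, answer:1, go:1, … (20 more, each freq 1)
N = 58. Frequency spectrum: V_1=27, V_2=8, V_3=5
M₂ = 1²·27 + 2²·8 + 3²·5 = 104
K = 10000 × (104 − 58) / 58² = 136.7420

136.7420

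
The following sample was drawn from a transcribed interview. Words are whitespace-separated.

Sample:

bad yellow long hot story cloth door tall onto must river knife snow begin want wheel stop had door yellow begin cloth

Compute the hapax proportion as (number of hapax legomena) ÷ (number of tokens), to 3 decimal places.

Frequencies: yellow:2, cloth:2, door:2, begin:2, bad:1, long:1, hot:1, story:1, tall:1, onto:1, must:1, river:1, knife:1, snow:1, want:1, wheel:1, stop:1, had:1
Hapax count = 14; token count = 22.
Ratio = 14 / 22 = 0.636

0.636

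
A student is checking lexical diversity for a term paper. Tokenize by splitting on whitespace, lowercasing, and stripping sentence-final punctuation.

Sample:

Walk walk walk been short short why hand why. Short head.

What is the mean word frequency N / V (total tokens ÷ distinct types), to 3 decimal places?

1.833

N = 11 tokens, V = 6 types.
Mean frequency = N / V = 11 / 6 = 1.833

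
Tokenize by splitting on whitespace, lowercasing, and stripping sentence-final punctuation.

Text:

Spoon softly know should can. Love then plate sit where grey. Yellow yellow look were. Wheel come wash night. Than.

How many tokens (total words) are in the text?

Tokens: spoon, softly, know, should, can, love, then, plate, sit, where, grey, yellow, yellow, look, were, wheel, come, wash, night, than
N = 20

20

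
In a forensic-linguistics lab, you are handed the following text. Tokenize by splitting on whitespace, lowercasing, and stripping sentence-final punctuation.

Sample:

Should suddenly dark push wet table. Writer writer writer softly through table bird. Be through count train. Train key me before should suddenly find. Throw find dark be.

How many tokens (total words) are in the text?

Tokens: should, suddenly, dark, push, wet, table, writer, writer, writer, softly, through, table, bird, be, through, count, train, train, key, me, before, should, suddenly, find, throw, find, dark, be
N = 28

28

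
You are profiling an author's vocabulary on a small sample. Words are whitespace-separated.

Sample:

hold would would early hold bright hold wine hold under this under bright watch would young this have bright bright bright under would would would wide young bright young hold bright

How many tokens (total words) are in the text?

Tokens: hold, would, would, early, hold, bright, hold, wine, hold, under, this, under, bright, watch, would, young, this, have, bright, bright, bright, under, would, would, would, wide, young, bright, young, hold, bright
N = 31

31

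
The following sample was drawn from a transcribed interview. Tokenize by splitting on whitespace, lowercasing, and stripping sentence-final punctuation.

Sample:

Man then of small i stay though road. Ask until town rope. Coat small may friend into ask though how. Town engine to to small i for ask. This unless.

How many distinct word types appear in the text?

Distinct types: {ask, coat, engine, for, friend, how, i, into, man, may, of, road, rope, small, stay, then, this, though, to, town, unless, until}
V = 22

22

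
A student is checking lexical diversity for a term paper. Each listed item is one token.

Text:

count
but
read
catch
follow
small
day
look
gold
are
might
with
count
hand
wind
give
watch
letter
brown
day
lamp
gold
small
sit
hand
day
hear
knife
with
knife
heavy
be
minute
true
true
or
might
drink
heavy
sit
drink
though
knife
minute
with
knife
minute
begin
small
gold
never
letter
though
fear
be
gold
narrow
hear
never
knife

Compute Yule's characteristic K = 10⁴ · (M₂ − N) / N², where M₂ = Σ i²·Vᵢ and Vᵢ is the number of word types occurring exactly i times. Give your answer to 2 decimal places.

222.22

Frequencies: knife:5, gold:4, small:3, day:3, with:3, minute:3, count:2, might:2, hand:2, letter:2, sit:2, hear:2, heavy:2, be:2, true:2, drink:2, though:2, never:2, but:1, read:1, … (13 more, each freq 1)
N = 60. Frequency spectrum: V_1=15, V_2=12, V_3=4, V_4=1, V_5=1
M₂ = 1²·15 + 2²·12 + 3²·4 + 4²·1 + 5²·1 = 140
K = 10000 × (140 − 60) / 60² = 222.22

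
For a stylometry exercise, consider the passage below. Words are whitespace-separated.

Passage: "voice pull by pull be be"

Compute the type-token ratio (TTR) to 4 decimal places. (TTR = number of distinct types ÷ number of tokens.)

0.6667

N = 6 tokens, V = 4 types.
TTR = V / N = 4 / 6 = 0.6667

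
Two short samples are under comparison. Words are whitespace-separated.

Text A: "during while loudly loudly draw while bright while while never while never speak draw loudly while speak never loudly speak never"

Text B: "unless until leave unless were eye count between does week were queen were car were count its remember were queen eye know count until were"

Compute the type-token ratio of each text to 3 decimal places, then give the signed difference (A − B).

TTR(A) = 7/21 = 0.333
TTR(B) = 14/25 = 0.560
Difference = 0.333 − 0.560 = -0.227

-0.227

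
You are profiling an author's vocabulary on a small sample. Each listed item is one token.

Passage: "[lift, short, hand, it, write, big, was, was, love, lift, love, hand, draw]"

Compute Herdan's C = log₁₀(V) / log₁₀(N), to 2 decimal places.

0.86

N = 13, V = 9.
log₁₀(V) = 0.954243, log₁₀(N) = 1.113943
C = 0.954243 / 1.113943 = 0.86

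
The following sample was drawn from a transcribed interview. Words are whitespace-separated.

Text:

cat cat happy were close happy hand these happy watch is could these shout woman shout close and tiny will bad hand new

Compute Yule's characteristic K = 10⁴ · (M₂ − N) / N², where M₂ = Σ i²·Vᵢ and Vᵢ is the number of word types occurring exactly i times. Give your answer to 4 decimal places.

Frequencies: happy:3, cat:2, close:2, hand:2, these:2, shout:2, were:1, watch:1, is:1, could:1, woman:1, and:1, tiny:1, will:1, bad:1, new:1
N = 23. Frequency spectrum: V_1=10, V_2=5, V_3=1
M₂ = 1²·10 + 2²·5 + 3²·1 = 39
K = 10000 × (39 − 23) / 23² = 302.4575

302.4575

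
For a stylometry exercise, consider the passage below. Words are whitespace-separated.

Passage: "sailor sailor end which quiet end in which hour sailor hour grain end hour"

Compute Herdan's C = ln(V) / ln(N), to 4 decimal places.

N = 14, V = 7.
ln(V) = 1.945910, ln(N) = 2.639057
C = 1.945910 / 2.639057 = 0.7374

0.7374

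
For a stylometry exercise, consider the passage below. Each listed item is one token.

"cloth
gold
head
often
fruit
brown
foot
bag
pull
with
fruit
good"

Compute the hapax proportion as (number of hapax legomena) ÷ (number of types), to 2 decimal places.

0.91

Frequencies: fruit:2, cloth:1, gold:1, head:1, often:1, brown:1, foot:1, bag:1, pull:1, with:1, good:1
Hapax count = 10; type count = 11.
Ratio = 10 / 11 = 0.91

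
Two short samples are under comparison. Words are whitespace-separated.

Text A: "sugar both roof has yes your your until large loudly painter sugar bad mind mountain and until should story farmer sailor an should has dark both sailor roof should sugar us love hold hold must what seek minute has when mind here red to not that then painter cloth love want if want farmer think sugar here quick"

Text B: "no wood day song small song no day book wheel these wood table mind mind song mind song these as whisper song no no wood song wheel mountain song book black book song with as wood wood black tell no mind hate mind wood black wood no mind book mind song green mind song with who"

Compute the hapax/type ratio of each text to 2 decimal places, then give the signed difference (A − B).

A: hapax=24, V=39, ratio=0.62
B: hapax=8, V=19, ratio=0.42
Difference = 0.62 − 0.42 = 0.20

0.20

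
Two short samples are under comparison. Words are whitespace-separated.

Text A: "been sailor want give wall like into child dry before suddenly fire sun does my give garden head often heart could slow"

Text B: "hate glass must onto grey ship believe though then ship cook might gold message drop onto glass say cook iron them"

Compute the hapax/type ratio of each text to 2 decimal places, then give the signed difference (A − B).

0.19

A: hapax=20, V=21, ratio=0.95
B: hapax=13, V=17, ratio=0.76
Difference = 0.95 − 0.76 = 0.19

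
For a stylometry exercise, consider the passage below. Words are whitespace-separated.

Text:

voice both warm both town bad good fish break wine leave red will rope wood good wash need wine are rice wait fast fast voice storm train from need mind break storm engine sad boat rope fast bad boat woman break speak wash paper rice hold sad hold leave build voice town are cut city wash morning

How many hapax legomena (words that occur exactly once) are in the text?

17

Frequencies: voice:3, break:3, wash:3, fast:3, both:2, town:2, bad:2, good:2, wine:2, leave:2, rope:2, need:2, are:2, rice:2, storm:2, sad:2, boat:2, hold:2, warm:1, fish:1, … (15 more, each freq 1)
Hapax (freq=1): build, city, cut, engine, fish, from, mind, morning, paper, red, speak, train, wait, warm, will, woman, wood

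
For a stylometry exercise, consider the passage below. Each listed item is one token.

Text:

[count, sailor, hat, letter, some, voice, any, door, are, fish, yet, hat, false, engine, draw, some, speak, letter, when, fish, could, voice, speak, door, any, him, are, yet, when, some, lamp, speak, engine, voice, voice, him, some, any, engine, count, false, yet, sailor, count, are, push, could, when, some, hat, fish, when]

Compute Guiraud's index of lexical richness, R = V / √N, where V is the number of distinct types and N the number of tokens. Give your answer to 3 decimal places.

2.774

N = 52, V = 20.
√N = 7.211103
R = 20 / 7.211103 = 2.774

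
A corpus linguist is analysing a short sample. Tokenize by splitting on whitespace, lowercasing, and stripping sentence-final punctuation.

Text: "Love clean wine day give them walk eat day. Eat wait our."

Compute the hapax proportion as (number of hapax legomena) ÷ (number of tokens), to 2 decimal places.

Frequencies: day:2, eat:2, love:1, clean:1, wine:1, give:1, them:1, walk:1, wait:1, our:1
Hapax count = 8; token count = 12.
Ratio = 8 / 12 = 0.67

0.67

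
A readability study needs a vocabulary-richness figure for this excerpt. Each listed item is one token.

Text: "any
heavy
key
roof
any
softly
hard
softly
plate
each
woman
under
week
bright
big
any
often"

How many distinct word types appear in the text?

Distinct types: {any, big, bright, each, hard, heavy, key, often, plate, roof, softly, under, week, woman}
V = 14

14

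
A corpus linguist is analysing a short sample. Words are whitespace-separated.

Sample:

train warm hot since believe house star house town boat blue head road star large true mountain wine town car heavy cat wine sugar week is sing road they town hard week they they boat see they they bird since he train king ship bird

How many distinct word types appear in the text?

30

Distinct types: {believe, bird, blue, boat, car, cat, hard, he, head, heavy, hot, house, is, king, large, mountain, road, see, ship, since, sing, star, sugar, they, town, train, true, warm, week, wine}
V = 30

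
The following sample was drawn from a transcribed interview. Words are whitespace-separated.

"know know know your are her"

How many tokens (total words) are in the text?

6

Tokens: know, know, know, your, are, her
N = 6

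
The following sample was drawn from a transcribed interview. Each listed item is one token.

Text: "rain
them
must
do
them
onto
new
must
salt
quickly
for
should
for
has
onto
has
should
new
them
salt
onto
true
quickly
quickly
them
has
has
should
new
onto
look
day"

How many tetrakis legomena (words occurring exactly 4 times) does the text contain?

Frequencies: them:4, onto:4, has:4, new:3, quickly:3, should:3, must:2, salt:2, for:2, rain:1, do:1, true:1, look:1, day:1
Words with frequency 4: has, onto, them

3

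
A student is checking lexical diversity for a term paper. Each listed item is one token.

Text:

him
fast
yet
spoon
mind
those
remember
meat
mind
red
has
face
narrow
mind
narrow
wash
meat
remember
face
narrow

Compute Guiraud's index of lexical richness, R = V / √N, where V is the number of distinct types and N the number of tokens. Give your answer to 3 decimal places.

N = 20, V = 13.
√N = 4.472136
R = 13 / 4.472136 = 2.907

2.907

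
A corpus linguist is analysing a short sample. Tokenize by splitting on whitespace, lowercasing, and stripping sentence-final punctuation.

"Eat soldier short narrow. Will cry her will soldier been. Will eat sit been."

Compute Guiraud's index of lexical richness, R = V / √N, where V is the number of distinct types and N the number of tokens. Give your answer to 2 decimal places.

N = 14, V = 9.
√N = 3.741657
R = 9 / 3.741657 = 2.41

2.41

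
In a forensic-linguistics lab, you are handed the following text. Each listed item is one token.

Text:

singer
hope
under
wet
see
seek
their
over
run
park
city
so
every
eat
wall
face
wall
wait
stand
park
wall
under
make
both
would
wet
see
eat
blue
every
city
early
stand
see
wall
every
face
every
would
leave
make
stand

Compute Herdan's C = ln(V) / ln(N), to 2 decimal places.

0.85

N = 42, V = 24.
ln(V) = 3.178054, ln(N) = 3.737670
C = 3.178054 / 3.737670 = 0.85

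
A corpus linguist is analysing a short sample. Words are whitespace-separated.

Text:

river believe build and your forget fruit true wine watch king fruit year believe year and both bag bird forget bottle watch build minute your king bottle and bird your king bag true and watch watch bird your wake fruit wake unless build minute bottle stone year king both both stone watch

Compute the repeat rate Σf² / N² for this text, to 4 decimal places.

0.0584

Frequencies: watch:5, and:4, your:4, king:4, build:3, fruit:3, year:3, both:3, bird:3, bottle:3, believe:2, forget:2, true:2, bag:2, minute:2, wake:2, stone:2, river:1, wine:1, unless:1
Σf² = 158; N² = 2704
Repeat rate = 158 / 2704 = 0.0584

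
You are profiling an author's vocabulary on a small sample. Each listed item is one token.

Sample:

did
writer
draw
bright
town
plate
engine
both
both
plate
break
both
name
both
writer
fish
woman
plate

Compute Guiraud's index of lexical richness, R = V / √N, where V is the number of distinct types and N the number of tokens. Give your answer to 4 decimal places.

N = 18, V = 12.
√N = 4.242641
R = 12 / 4.242641 = 2.8284

2.8284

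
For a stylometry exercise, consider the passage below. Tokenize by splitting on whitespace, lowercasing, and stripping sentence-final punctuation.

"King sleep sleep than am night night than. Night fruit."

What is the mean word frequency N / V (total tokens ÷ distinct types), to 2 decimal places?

N = 10 tokens, V = 6 types.
Mean frequency = N / V = 10 / 6 = 1.67

1.67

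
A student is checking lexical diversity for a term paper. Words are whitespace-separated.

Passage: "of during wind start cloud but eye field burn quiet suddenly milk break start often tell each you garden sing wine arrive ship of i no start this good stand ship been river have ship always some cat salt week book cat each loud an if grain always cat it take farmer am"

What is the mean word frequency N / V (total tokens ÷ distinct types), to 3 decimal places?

N = 53 tokens, V = 44 types.
Mean frequency = N / V = 53 / 44 = 1.205

1.205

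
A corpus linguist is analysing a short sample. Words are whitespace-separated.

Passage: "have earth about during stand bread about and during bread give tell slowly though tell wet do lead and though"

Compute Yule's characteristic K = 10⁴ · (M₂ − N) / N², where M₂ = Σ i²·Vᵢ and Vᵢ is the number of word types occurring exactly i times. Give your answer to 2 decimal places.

Frequencies: about:2, during:2, bread:2, and:2, tell:2, though:2, have:1, earth:1, stand:1, give:1, slowly:1, wet:1, do:1, lead:1
N = 20. Frequency spectrum: V_1=8, V_2=6
M₂ = 1²·8 + 2²·6 = 32
K = 10000 × (32 − 20) / 20² = 300.00

300.00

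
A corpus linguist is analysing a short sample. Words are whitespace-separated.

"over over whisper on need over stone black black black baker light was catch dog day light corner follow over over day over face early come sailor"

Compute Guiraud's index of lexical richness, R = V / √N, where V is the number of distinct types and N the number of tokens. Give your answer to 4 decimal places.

3.4641

N = 27, V = 18.
√N = 5.196152
R = 18 / 5.196152 = 3.4641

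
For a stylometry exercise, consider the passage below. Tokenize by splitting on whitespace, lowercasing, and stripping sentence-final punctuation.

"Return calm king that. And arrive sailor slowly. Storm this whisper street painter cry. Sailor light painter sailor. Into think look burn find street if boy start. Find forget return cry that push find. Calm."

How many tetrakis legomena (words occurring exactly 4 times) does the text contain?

Frequencies: sailor:3, find:3, return:2, calm:2, that:2, street:2, painter:2, cry:2, king:1, and:1, arrive:1, slowly:1, storm:1, this:1, whisper:1, light:1, into:1, think:1, look:1, burn:1, … (5 more, each freq 1)
Words with frequency 4: (none)

0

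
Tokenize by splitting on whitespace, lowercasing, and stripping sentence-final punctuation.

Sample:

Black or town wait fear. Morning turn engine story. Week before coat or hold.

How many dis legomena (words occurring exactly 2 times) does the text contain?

1

Frequencies: or:2, black:1, town:1, wait:1, fear:1, morning:1, turn:1, engine:1, story:1, week:1, before:1, coat:1, hold:1
Words with frequency 2: or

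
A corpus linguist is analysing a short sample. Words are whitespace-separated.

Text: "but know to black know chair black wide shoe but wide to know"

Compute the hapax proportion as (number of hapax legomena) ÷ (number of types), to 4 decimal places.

0.2857

Frequencies: know:3, but:2, to:2, black:2, wide:2, chair:1, shoe:1
Hapax count = 2; type count = 7.
Ratio = 2 / 7 = 0.2857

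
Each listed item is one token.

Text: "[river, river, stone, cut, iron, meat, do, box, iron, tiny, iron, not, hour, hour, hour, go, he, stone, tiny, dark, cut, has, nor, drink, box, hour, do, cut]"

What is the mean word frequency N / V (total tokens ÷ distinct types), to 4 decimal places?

N = 28 tokens, V = 16 types.
Mean frequency = N / V = 28 / 16 = 1.7500

1.7500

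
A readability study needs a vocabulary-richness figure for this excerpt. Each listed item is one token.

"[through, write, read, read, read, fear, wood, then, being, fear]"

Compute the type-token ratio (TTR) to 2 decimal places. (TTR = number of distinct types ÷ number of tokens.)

0.70

N = 10 tokens, V = 7 types.
TTR = V / N = 7 / 10 = 0.70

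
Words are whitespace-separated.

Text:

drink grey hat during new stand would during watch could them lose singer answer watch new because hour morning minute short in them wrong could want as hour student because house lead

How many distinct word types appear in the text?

Distinct types: {answer, as, because, could, drink, during, grey, hat, hour, house, in, lead, lose, minute, morning, new, short, singer, stand, student, them, want, watch, would, wrong}
V = 25

25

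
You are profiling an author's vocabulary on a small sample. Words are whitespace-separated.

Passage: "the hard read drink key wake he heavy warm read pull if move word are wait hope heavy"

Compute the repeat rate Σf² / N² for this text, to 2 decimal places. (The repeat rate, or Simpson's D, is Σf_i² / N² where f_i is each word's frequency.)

Frequencies: read:2, heavy:2, the:1, hard:1, drink:1, key:1, wake:1, he:1, warm:1, pull:1, if:1, move:1, word:1, are:1, wait:1, hope:1
Σf² = 22; N² = 324
Repeat rate = 22 / 324 = 0.07

0.07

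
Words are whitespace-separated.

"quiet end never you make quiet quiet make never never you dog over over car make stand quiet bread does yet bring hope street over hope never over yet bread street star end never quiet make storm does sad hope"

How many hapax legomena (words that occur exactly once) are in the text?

Frequencies: quiet:5, never:5, make:4, over:4, hope:3, end:2, you:2, bread:2, does:2, yet:2, street:2, dog:1, car:1, stand:1, bring:1, star:1, storm:1, sad:1
Hapax (freq=1): bring, car, dog, sad, stand, star, storm

7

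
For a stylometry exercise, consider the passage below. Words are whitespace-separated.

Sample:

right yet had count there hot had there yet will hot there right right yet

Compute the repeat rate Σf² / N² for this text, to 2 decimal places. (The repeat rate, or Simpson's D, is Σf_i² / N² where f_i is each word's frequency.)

0.16

Frequencies: right:3, yet:3, there:3, had:2, hot:2, count:1, will:1
Σf² = 37; N² = 225
Repeat rate = 37 / 225 = 0.16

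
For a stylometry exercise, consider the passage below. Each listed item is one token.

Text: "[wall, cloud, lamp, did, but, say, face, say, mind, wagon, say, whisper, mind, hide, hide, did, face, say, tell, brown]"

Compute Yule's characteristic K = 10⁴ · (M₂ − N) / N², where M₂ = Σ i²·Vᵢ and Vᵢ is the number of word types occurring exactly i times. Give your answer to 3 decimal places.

Frequencies: say:4, did:2, face:2, mind:2, hide:2, wall:1, cloud:1, lamp:1, but:1, wagon:1, whisper:1, tell:1, brown:1
N = 20. Frequency spectrum: V_1=8, V_2=4, V_4=1
M₂ = 1²·8 + 2²·4 + 4²·1 = 40
K = 10000 × (40 − 20) / 20² = 500.000

500.000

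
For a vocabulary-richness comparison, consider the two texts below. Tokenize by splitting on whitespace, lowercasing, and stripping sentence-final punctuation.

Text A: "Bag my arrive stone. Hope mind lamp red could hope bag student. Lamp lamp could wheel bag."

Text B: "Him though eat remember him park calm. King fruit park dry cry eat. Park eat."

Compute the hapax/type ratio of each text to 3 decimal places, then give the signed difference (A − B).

A: hapax=7, V=11, ratio=0.636
B: hapax=7, V=10, ratio=0.700
Difference = 0.636 − 0.700 = -0.064

-0.064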